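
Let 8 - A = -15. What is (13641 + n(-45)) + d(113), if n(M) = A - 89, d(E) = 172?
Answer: 13747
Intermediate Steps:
A = 23 (A = 8 - 1*(-15) = 8 + 15 = 23)
n(M) = -66 (n(M) = 23 - 89 = -66)
(13641 + n(-45)) + d(113) = (13641 - 66) + 172 = 13575 + 172 = 13747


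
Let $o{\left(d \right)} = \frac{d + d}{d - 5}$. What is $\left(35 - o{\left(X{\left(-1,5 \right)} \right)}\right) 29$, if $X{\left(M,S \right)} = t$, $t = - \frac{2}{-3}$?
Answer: $\frac{13311}{13} \approx 1023.9$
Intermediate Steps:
$t = \frac{2}{3}$ ($t = \left(-2\right) \left(- \frac{1}{3}\right) = \frac{2}{3} \approx 0.66667$)
$X{\left(M,S \right)} = \frac{2}{3}$
$o{\left(d \right)} = \frac{2 d}{-5 + d}$
$\left(35 - o{\left(X{\left(-1,5 \right)} \right)}\right) 29 = \left(35 - 2 \cdot \frac{2}{3} \frac{1}{-5 + \frac{2}{3}}\right) 29 = \left(35 - 2 \cdot \frac{2}{3} \frac{1}{- \frac{13}{3}}\right) 29 = \left(35 - 2 \cdot \frac{2}{3} \left(- \frac{3}{13}\right)\right) 29 = \left(35 - - \frac{4}{13}\right) 29 = \left(35 + \frac{4}{13}\right) 29 = \frac{459}{13} \cdot 29 = \frac{13311}{13}$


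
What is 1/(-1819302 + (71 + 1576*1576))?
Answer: 1/664545 ≈ 1.5048e-6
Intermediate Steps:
1/(-1819302 + (71 + 1576*1576)) = 1/(-1819302 + (71 + 2483776)) = 1/(-1819302 + 2483847) = 1/664545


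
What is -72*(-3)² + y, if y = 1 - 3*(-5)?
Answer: -632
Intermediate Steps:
y = 16 (y = 1 + 15 = 16)
-72*(-3)² + y = -72*(-3)² + 16 = -72*9 + 16 = -648 + 16 = -632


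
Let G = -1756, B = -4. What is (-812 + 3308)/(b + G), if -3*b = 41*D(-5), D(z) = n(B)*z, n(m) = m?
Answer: -936/761 ≈ -1.2300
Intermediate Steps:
D(z) = -4*z
b = -820/3 (b = -41*(-4*(-5))/3 = -41*20/3 = -⅓*820 = -820/3 ≈ -273.33)
(-812 + 3308)/(b + G) = (-812 + 3308)/(-820/3 - 1756) = 2496/(-6088/3) = 2496*(-3/6088) = -936/761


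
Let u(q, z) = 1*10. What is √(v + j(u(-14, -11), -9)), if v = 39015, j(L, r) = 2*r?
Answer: 3*√4333 ≈ 197.48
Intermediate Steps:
u(q, z) = 10
√(v + j(u(-14, -11), -9)) = √(39015 + 2*(-9)) = √(39015 - 18) = √38997 = 3*√4333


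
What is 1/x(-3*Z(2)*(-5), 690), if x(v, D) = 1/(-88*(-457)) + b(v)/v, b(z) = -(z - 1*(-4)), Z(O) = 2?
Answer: -603240/683657 ≈ -0.88237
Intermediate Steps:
b(z) = -4 - z (b(z) = -(z + 4) = -(4 + z) = -4 - z)
x(v, D) = 1/40216 + (-4 - v)/v (x(v, D) = 1/(-88*(-457)) + (-4 - v)/v = -1/88*(-1/457) + (-4 - v)/v = 1/40216 + (-4 - v)/v)
1/x(-3*Z(2)*(-5), 690) = 1/(-40215/40216 - 4/(-3*2*(-5))) = 1/(-40215/40216 - 4/((-6*(-5)))) = 1/(-40215/40216 - 4/30) = 1/(-40215/40216 - 4*1/30) = 1/(-40215/40216 - 2/15) = 1/(-683657/603240) = -603240/683657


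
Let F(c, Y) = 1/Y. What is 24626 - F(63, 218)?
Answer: 5368467/218 ≈ 24626.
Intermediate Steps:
24626 - F(63, 218) = 24626 - 1/218 = 5368467/218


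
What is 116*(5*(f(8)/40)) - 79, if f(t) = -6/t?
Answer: -719/8 ≈ -89.875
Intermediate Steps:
116*(5*(f(8)/40)) - 79 = 116*(5*(-6/8/40)) - 79 = 116*(5*(-6*⅛*(1/40))) - 79 = 116*(5*(-¾*1/40)) - 79 = 116*(5*(-3/160)) - 79 = 116*(-3/32) - 79 = -87/8 - 79 = -719/8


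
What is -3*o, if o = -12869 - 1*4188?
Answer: 51171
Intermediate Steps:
o = -17057 (o = -12869 - 4188 = -17057)
-3*o = -3*(-17057) = 51171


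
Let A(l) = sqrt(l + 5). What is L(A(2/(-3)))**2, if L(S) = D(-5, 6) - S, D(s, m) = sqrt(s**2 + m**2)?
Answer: 196/3 - 2*sqrt(2379)/3 ≈ 32.817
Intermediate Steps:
D(s, m) = sqrt(m**2 + s**2)
A(l) = sqrt(5 + l)
L(S) = sqrt(61) - S (L(S) = sqrt(6**2 + (-5)**2) - S = sqrt(36 + 25) - S = sqrt(61) - S)
L(A(2/(-3)))**2 = (sqrt(61) - sqrt(5 + 2/(-3)))**2 = (sqrt(61) - sqrt(5 + 2*(-1/3)))**2 = (sqrt(61) - sqrt(5 - 2/3))**2 = (sqrt(61) - sqrt(13/3))**2 = (sqrt(61) - sqrt(39)/3)**2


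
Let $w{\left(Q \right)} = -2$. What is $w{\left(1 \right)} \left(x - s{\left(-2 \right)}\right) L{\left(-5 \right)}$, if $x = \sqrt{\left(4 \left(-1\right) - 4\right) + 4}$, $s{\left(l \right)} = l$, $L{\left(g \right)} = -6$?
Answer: $24 + 24 i \approx 24.0 + 24.0 i$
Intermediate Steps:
$x = 2 i$ ($x = \sqrt{\left(-4 - 4\right) + 4} = \sqrt{-8 + 4} = \sqrt{-4} = 2 i \approx 2.0 i$)
$w{\left(1 \right)} \left(x - s{\left(-2 \right)}\right) L{\left(-5 \right)} = - 2 \left(2 i - -2\right) \left(-6\right) = - 2 \left(2 i + 2\right) \left(-6\right) = - 2 \left(2 + 2 i\right) \left(-6\right) = \left(-4 - 4 i\right) \left(-6\right) = 24 + 24 i$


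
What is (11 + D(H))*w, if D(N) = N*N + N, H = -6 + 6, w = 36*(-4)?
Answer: -1584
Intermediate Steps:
w = -144
H = 0
D(N) = N + N² (D(N) = N² + N = N + N²)
(11 + D(H))*w = (11 + 0*(1 + 0))*(-144) = (11 + 0*1)*(-144) = (11 + 0)*(-144) = 11*(-144) = -1584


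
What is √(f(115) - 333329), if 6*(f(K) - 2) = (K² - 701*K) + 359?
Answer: I*√12401958/6 ≈ 586.94*I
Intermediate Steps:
f(K) = 371/6 - 701*K/6 + K²/6 (f(K) = 2 + ((K² - 701*K) + 359)/6 = 2 + (359 + K² - 701*K)/6 = 2 + (359/6 - 701*K/6 + K²/6) = 371/6 - 701*K/6 + K²/6)
√(f(115) - 333329) = √((371/6 - 701/6*115 + (⅙)*115²) - 333329) = √((371/6 - 80615/6 + (⅙)*13225) - 333329) = √((371/6 - 80615/6 + 13225/6) - 333329) = √(-67019/6 - 333329) = √(-2066993/6) = I*√12401958/6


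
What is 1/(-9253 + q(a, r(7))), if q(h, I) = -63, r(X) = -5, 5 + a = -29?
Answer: -1/9316 ≈ -0.00010734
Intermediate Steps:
a = -34 (a = -5 - 29 = -34)
1/(-9253 + q(a, r(7))) = 1/(-9253 - 63) = 1/(-9316) = -1/9316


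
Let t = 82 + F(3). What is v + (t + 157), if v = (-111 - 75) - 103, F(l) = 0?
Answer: -50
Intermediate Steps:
t = 82 (t = 82 + 0 = 82)
v = -289 (v = -186 - 103 = -289)
v + (t + 157) = -289 + (82 + 157) = -289 + 239 = -50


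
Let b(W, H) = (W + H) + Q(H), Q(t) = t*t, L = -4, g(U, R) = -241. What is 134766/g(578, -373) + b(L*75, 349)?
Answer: 29231084/241 ≈ 1.2129e+5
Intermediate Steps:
Q(t) = t²
b(W, H) = H + W + H² (b(W, H) = (W + H) + H² = (H + W) + H² = H + W + H²)
134766/g(578, -373) + b(L*75, 349) = 134766/(-241) + (349 - 4*75 + 349²) = 134766*(-1/241) + (349 - 300 + 121801) = -134766/241 + 121850 = 29231084/241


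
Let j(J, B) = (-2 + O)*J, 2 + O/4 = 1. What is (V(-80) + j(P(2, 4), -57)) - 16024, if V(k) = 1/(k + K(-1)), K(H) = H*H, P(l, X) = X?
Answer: -1267793/79 ≈ -16048.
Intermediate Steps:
K(H) = H²
O = -4 (O = -8 + 4*1 = -8 + 4 = -4)
V(k) = 1/(1 + k) (V(k) = 1/(k + (-1)²) = 1/(k + 1) = 1/(1 + k))
j(J, B) = -6*J (j(J, B) = (-2 - 4)*J = -6*J)
(V(-80) + j(P(2, 4), -57)) - 16024 = (1/(1 - 80) - 6*4) - 16024 = (1/(-79) - 24) - 16024 = (-1/79 - 24) - 16024 = -1897/79 - 16024 = -1267793/79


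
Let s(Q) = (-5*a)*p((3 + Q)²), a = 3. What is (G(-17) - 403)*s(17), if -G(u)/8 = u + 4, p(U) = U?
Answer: 1794000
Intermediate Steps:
s(Q) = -15*(3 + Q)² (s(Q) = (-5*3)*(3 + Q)² = -15*(3 + Q)²)
G(u) = -32 - 8*u (G(u) = -8*(u + 4) = -8*(4 + u) = -32 - 8*u)
(G(-17) - 403)*s(17) = ((-32 - 8*(-17)) - 403)*(-15*(3 + 17)²) = ((-32 + 136) - 403)*(-15*20²) = (104 - 403)*(-15*400) = -299*(-6000) = 1794000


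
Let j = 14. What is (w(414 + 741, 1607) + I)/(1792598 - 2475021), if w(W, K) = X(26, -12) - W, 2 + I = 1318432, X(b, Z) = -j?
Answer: -1317261/682423 ≈ -1.9303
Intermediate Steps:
X(b, Z) = -14 (X(b, Z) = -1*14 = -14)
I = 1318430 (I = -2 + 1318432 = 1318430)
w(W, K) = -14 - W
(w(414 + 741, 1607) + I)/(1792598 - 2475021) = ((-14 - (414 + 741)) + 1318430)/(1792598 - 2475021) = ((-14 - 1*1155) + 1318430)/(-682423) = ((-14 - 1155) + 1318430)*(-1/682423) = (-1169 + 1318430)*(-1/682423) = 1317261*(-1/682423) = -1317261/682423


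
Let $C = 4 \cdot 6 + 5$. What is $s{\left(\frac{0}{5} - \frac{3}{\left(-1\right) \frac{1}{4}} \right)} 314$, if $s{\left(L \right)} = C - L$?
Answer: $5338$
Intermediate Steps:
$C = 29$ ($C = 24 + 5 = 29$)
$s{\left(L \right)} = 29 - L$
$s{\left(\frac{0}{5} - \frac{3}{\left(-1\right) \frac{1}{4}} \right)} 314 = \left(29 - \left(\frac{0}{5} - \frac{3}{\left(-1\right) \frac{1}{4}}\right)\right) 314 = \left(29 - \left(0 \cdot \frac{1}{5} - \frac{3}{\left(-1\right) \frac{1}{4}}\right)\right) 314 = \left(29 - \left(0 - \frac{3}{- \frac{1}{4}}\right)\right) 314 = \left(29 - \left(0 - -12\right)\right) 314 = \left(29 - \left(0 + 12\right)\right) 314 = \left(29 - 12\right) 314 = 17 \cdot 314 = 5338$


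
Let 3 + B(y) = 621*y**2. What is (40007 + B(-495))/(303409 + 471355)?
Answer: 152200529/774764 ≈ 196.45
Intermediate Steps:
B(y) = -3 + 621*y**2
(40007 + B(-495))/(303409 + 471355) = (40007 + (-3 + 621*(-495)**2))/(303409 + 471355) = (40007 + (-3 + 621*245025))/774764 = (40007 + (-3 + 152160525))*(1/774764) = (40007 + 152160522)*(1/774764) = 152200529*(1/774764) = 152200529/774764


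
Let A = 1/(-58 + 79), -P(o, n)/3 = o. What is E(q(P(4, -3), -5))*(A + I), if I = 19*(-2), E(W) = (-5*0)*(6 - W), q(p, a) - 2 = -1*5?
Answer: 0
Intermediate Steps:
P(o, n) = -3*o
q(p, a) = -3 (q(p, a) = 2 - 1*5 = 2 - 5 = -3)
A = 1/21 ≈ 0.047619
E(W) = 0 (E(W) = 0*(6 - W) = 0)
I = -38
E(q(P(4, -3), -5))*(A + I) = 0*(1/21 - 38) = 0*(-797/21) = 0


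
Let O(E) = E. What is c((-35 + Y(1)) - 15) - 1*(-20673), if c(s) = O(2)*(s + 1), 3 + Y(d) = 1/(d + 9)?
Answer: 102846/5 ≈ 20569.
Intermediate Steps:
Y(d) = -3 + 1/(9 + d) (Y(d) = -3 + 1/(d + 9) = -3 + 1/(9 + d))
c(s) = 2 + 2*s (c(s) = 2*(s + 1) = 2*(1 + s) = 2 + 2*s)
c((-35 + Y(1)) - 15) - 1*(-20673) = (2 + 2*((-35 + (-26 - 3*1)/(9 + 1)) - 15)) - 1*(-20673) = (2 + 2*((-35 + (-26 - 3)/10) - 15)) + 20673 = (2 + 2*((-35 + (⅒)*(-29)) - 15)) + 20673 = (2 + 2*((-35 - 29/10) - 15)) + 20673 = (2 + 2*(-379/10 - 15)) + 20673 = (2 + 2*(-529/10)) + 20673 = (2 - 529/5) + 20673 = -519/5 + 20673 = 102846/5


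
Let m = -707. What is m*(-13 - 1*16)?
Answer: 20503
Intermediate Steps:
m*(-13 - 1*16) = -707*(-13 - 1*16) = -707*(-13 - 16) = -707*(-29) = 20503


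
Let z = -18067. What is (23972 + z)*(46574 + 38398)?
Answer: 501759660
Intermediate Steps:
(23972 + z)*(46574 + 38398) = (23972 - 18067)*(46574 + 38398) = 5905*84972 = 501759660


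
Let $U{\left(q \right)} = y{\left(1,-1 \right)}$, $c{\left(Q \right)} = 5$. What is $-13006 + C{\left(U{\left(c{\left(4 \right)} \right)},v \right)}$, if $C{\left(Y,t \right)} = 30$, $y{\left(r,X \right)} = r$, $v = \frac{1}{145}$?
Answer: $-12976$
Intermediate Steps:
$v = \frac{1}{145} \approx 0.0068966$
$U{\left(q \right)} = 1$
$-13006 + C{\left(U{\left(c{\left(4 \right)} \right)},v \right)} = -13006 + 30 = -12976$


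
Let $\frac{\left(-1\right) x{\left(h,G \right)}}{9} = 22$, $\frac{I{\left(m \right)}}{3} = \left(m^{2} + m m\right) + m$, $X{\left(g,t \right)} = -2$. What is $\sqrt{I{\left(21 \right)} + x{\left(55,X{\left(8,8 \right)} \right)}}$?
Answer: $9 \sqrt{31} \approx 50.11$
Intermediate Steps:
$I{\left(m \right)} = 3 m + 6 m^{2}$ ($I{\left(m \right)} = 3 \left(\left(m^{2} + m m\right) + m\right) = 3 \left(\left(m^{2} + m^{2}\right) + m\right) = 3 \left(2 m^{2} + m\right) = 3 \left(m + 2 m^{2}\right) = 3 m + 6 m^{2}$)
$x{\left(h,G \right)} = -198$ ($x{\left(h,G \right)} = \left(-9\right) 22 = -198$)
$\sqrt{I{\left(21 \right)} + x{\left(55,X{\left(8,8 \right)} \right)}} = \sqrt{3 \cdot 21 \left(1 + 2 \cdot 21\right) - 198} = \sqrt{3 \cdot 21 \left(1 + 42\right) - 198} = \sqrt{3 \cdot 21 \cdot 43 - 198} = \sqrt{2709 - 198} = \sqrt{2511} = 9 \sqrt{31}$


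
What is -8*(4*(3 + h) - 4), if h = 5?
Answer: -224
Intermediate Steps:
-8*(4*(3 + h) - 4) = -8*(4*(3 + 5) - 4) = -8*(4*8 - 4) = -8*(32 - 4) = -8*28 = -224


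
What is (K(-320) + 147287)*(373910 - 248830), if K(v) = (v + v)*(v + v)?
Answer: 69655425960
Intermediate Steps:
K(v) = 4*v² (K(v) = (2*v)*(2*v) = 4*v²)
(K(-320) + 147287)*(373910 - 248830) = (4*(-320)² + 147287)*(373910 - 248830) = (4*102400 + 147287)*125080 = (409600 + 147287)*125080 = 556887*125080 = 69655425960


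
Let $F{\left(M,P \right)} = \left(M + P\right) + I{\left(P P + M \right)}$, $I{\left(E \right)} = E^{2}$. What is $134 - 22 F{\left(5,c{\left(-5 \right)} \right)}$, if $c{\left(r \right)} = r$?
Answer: $-19666$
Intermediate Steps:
$F{\left(M,P \right)} = M + P + \left(M + P^{2}\right)^{2}$ ($F{\left(M,P \right)} = \left(M + P\right) + \left(P P + M\right)^{2} = \left(M + P\right) + \left(P^{2} + M\right)^{2} = \left(M + P\right) + \left(M + P^{2}\right)^{2} = M + P + \left(M + P^{2}\right)^{2}$)
$134 - 22 F{\left(5,c{\left(-5 \right)} \right)} = 134 - 22 \left(5 - 5 + \left(5 + \left(-5\right)^{2}\right)^{2}\right) = 134 - 22 \left(5 - 5 + \left(5 + 25\right)^{2}\right) = 134 - 22 \left(5 - 5 + 30^{2}\right) = 134 - 22 \left(5 - 5 + 900\right) = 134 - 19800 = -19666$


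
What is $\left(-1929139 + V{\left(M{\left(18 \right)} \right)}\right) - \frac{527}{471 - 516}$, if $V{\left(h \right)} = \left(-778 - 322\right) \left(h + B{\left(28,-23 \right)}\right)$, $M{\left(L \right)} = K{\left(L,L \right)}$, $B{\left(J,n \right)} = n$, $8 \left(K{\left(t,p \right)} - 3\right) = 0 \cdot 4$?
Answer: $- \frac{85820728}{45} \approx -1.9071 \cdot 10^{6}$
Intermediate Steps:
$K{\left(t,p \right)} = 3$ ($K{\left(t,p \right)} = 3 + \frac{0 \cdot 4}{8} = 3 + \frac{1}{8} \cdot 0 = 3 + 0 = 3$)
$M{\left(L \right)} = 3$
$V{\left(h \right)} = 25300 - 1100 h$ ($V{\left(h \right)} = \left(-778 - 322\right) \left(h - 23\right) = - 1100 \left(-23 + h\right) = 25300 - 1100 h$)
$\left(-1929139 + V{\left(M{\left(18 \right)} \right)}\right) - \frac{527}{471 - 516} = \left(-1929139 + \left(25300 - 3300\right)\right) - \frac{527}{471 - 516} = \left(-1929139 + \left(25300 - 3300\right)\right) - \frac{527}{-45} = \left(-1929139 + 22000\right) - - \frac{527}{45} = -1907139 + \frac{527}{45} = - \frac{85820728}{45}$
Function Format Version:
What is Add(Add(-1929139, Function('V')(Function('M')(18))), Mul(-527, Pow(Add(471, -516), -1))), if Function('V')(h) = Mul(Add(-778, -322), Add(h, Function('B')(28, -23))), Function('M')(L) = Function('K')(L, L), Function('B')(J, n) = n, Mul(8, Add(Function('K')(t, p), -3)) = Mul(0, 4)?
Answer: Rational(-85820728, 45) ≈ -1.9071e+6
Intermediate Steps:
Function('K')(t, p) = 3 (Function('K')(t, p) = Add(3, Mul(Rational(1, 8), Mul(0, 4))) = Add(3, Mul(Rational(1, 8), 0)) = Add(3, 0) = 3)
Function('M')(L) = 3
Function('V')(h) = Add(25300, Mul(-1100, h)) (Function('V')(h) = Mul(Add(-778, -322), Add(h, -23)) = Mul(-1100, Add(-23, h)) = Add(25300, Mul(-1100, h)))
Add(Add(-1929139, Function('V')(Function('M')(18))), Mul(-527, Pow(Add(471, -516), -1))) = Add(Add(-1929139, Add(25300, Mul(-1100, 3))), Mul(-527, Pow(Add(471, -516), -1))) = Add(Add(-1929139, Add(25300, -3300)), Mul(-527, Pow(-45, -1))) = Add(Add(-1929139, 22000), Mul(-527, Rational(-1, 45))) = Add(-1907139, Rational(527, 45)) = Rational(-85820728, 45)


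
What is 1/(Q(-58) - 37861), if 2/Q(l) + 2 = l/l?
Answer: -1/37863 ≈ -2.6411e-5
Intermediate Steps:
Q(l) = -2 (Q(l) = 2/(-2 + l/l) = 2/(-2 + 1) = 2/(-1) = 2*(-1) = -2)
1/(Q(-58) - 37861) = 1/(-2 - 37861) = 1/(-37863) = -1/37863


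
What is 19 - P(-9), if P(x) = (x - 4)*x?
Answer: -98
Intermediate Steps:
P(x) = x*(-4 + x) (P(x) = (-4 + x)*x = x*(-4 + x))
19 - P(-9) = 19 - (-9)*(-4 - 9) = 19 - (-9)*(-13) = 19 - 1*117 = 19 - 117 = -98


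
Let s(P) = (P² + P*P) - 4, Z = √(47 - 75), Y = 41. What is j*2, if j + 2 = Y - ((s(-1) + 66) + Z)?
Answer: -50 - 4*I*√7 ≈ -50.0 - 10.583*I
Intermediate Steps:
Z = 2*I*√7 (Z = √(-28) = 2*I*√7 ≈ 5.2915*I)
s(P) = -4 + 2*P² (s(P) = (P² + P²) - 4 = 2*P² - 4 = -4 + 2*P²)
j = -25 - 2*I*√7 (j = -2 + (41 - (((-4 + 2*(-1)²) + 66) + 2*I*√7)) = -2 + (41 - (((-4 + 2*1) + 66) + 2*I*√7)) = -2 + (41 - (((-4 + 2) + 66) + 2*I*√7)) = -2 + (41 - ((-2 + 66) + 2*I*√7)) = -2 + (41 - (64 + 2*I*√7)) = -2 + (41 + (-64 - 2*I*√7)) = -2 + (-23 - 2*I*√7) = -25 - 2*I*√7 ≈ -25.0 - 5.2915*I)
j*2 = (-25 - 2*I*√7)*2 = -50 - 4*I*√7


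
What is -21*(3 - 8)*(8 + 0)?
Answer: 840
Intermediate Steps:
-21*(3 - 8)*(8 + 0) = -(-105)*8 = -21*(-40) = 840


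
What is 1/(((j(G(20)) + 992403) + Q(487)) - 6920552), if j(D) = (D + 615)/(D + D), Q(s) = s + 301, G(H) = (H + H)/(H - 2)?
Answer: -8/47417777 ≈ -1.6871e-7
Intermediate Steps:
G(H) = 2*H/(-2 + H) (G(H) = (2*H)/(-2 + H) = 2*H/(-2 + H))
Q(s) = 301 + s
j(D) = (615 + D)/(2*D) (j(D) = (615 + D)/((2*D)) = (615 + D)*(1/(2*D)) = (615 + D)/(2*D))
1/(((j(G(20)) + 992403) + Q(487)) - 6920552) = 1/((((615 + 2*20/(-2 + 20))/(2*((2*20/(-2 + 20)))) + 992403) + (301 + 487)) - 6920552) = 1/((((615 + 2*20/18)/(2*((2*20/18))) + 992403) + 788) - 6920552) = 1/((((615 + 2*20*(1/18))/(2*((2*20*(1/18)))) + 992403) + 788) - 6920552) = 1/((((615 + 20/9)/(2*(20/9)) + 992403) + 788) - 6920552) = 1/((((½)*(9/20)*(5555/9) + 992403) + 788) - 6920552) = 1/(((1111/8 + 992403) + 788) - 6920552) = 1/((7940335/8 + 788) - 6920552) = 1/(7946639/8 - 6920552) = 1/(-47417777/8) = -8/47417777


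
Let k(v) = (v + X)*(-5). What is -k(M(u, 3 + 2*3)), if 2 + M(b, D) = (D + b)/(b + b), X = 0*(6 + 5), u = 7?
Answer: -30/7 ≈ -4.2857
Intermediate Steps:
X = 0 (X = 0*11 = 0)
M(b, D) = -2 + (D + b)/(2*b) (M(b, D) = -2 + (D + b)/(b + b) = -2 + (D + b)/((2*b)) = -2 + (D + b)*(1/(2*b)) = -2 + (D + b)/(2*b))
k(v) = -5*v (k(v) = (v + 0)*(-5) = v*(-5) = -5*v)
-k(M(u, 3 + 2*3)) = -(-5)*(½)*((3 + 2*3) - 3*7)/7 = -(-5)*(½)*(⅐)*((3 + 6) - 21) = -(-5)*(½)*(⅐)*(9 - 21) = -(-5)*(½)*(⅐)*(-12) = -(-5)*(-6)/7 = -1*30/7 = -30/7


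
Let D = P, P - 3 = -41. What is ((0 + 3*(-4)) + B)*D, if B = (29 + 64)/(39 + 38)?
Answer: 31578/77 ≈ 410.10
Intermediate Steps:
B = 93/77 ≈ 1.2078
P = -38 (P = 3 - 41 = -38)
D = -38
((0 + 3*(-4)) + B)*D = ((0 + 3*(-4)) + 93/77)*(-38) = ((0 - 12) + 93/77)*(-38) = (-12 + 93/77)*(-38) = -831/77*(-38) = 31578/77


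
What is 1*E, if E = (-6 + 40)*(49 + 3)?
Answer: 1768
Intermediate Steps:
E = 1768 (E = 34*52 = 1768)
1*E = 1*1768 = 1768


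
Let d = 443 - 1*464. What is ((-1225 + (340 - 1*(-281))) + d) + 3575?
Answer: 2950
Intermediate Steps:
d = -21 (d = 443 - 464 = -21)
((-1225 + (340 - 1*(-281))) + d) + 3575 = ((-1225 + (340 - 1*(-281))) - 21) + 3575 = ((-1225 + (340 + 281)) - 21) + 3575 = ((-1225 + 621) - 21) + 3575 = (-604 - 21) + 3575 = -625 + 3575 = 2950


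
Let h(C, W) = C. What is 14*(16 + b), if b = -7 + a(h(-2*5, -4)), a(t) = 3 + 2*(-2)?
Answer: 112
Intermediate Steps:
a(t) = -1 (a(t) = 3 - 4 = -1)
b = -8 (b = -7 - 1 = -8)
14*(16 + b) = 14*(16 - 8) = 14*8 = 112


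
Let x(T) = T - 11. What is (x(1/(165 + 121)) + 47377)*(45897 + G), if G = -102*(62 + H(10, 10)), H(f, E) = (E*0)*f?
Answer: 536082648921/286 ≈ 1.8744e+9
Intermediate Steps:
H(f, E) = 0 (H(f, E) = 0*f = 0)
G = -6324 (G = -102*(62 + 0) = -102*62 = -6324)
x(T) = -11 + T
(x(1/(165 + 121)) + 47377)*(45897 + G) = ((-11 + 1/(165 + 121)) + 47377)*(45897 - 6324) = ((-11 + 1/286) + 47377)*39573 = (-3145/286 + 47377)*39573 = (13546677/286)*39573 = 536082648921/286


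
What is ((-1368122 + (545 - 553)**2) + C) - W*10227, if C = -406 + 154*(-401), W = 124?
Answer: -2698366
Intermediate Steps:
C = -62160 (C = -406 - 61754 = -62160)
((-1368122 + (545 - 553)**2) + C) - W*10227 = ((-1368122 + (545 - 553)**2) - 62160) - 124*10227 = ((-1368122 + (-8)**2) - 62160) - 1*1268148 = ((-1368122 + 64) - 62160) - 1268148 = (-1368058 - 62160) - 1268148 = -1430218 - 1268148 = -2698366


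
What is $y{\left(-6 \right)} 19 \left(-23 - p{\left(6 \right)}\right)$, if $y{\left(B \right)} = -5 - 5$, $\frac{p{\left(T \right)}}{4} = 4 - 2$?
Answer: $5890$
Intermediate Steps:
$p{\left(T \right)} = 8$ ($p{\left(T \right)} = 4 \left(4 - 2\right) = 4 \cdot 2 = 8$)
$y{\left(B \right)} = -10$
$y{\left(-6 \right)} 19 \left(-23 - p{\left(6 \right)}\right) = \left(-10\right) 19 \left(-23 - 8\right) = - 190 \left(-23 - 8\right) = \left(-190\right) \left(-31\right) = 5890$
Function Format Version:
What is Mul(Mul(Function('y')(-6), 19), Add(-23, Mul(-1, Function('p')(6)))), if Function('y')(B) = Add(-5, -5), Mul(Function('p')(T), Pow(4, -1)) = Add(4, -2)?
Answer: 5890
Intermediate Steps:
Function('p')(T) = 8 (Function('p')(T) = Mul(4, Add(4, -2)) = Mul(4, 2) = 8)
Function('y')(B) = -10
Mul(Mul(Function('y')(-6), 19), Add(-23, Mul(-1, Function('p')(6)))) = Mul(Mul(-10, 19), Add(-23, Mul(-1, 8))) = Mul(-190, Add(-23, -8)) = Mul(-190, -31) = 5890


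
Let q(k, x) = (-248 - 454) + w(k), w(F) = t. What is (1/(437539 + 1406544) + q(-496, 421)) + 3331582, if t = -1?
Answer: 6142417338958/1844083 ≈ 3.3309e+6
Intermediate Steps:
w(F) = -1
q(k, x) = -703 (q(k, x) = (-248 - 454) - 1 = -702 - 1 = -703)
(1/(437539 + 1406544) + q(-496, 421)) + 3331582 = (1/(437539 + 1406544) - 703) + 3331582 = (1/1844083 - 703) + 3331582 = -1296390348/1844083 + 3331582 = 6142417338958/1844083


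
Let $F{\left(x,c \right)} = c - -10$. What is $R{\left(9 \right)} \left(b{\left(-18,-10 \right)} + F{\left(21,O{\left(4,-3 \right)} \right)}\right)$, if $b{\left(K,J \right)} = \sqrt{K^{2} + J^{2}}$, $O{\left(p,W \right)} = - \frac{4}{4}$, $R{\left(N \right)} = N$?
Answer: $81 + 18 \sqrt{106} \approx 266.32$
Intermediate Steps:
$O{\left(p,W \right)} = -1$ ($O{\left(p,W \right)} = \left(-4\right) \frac{1}{4} = -1$)
$b{\left(K,J \right)} = \sqrt{J^{2} + K^{2}}$
$F{\left(x,c \right)} = 10 + c$ ($F{\left(x,c \right)} = c + 10 = 10 + c$)
$R{\left(9 \right)} \left(b{\left(-18,-10 \right)} + F{\left(21,O{\left(4,-3 \right)} \right)}\right) = 9 \left(\sqrt{\left(-10\right)^{2} + \left(-18\right)^{2}} + \left(10 - 1\right)\right) = 9 \left(\sqrt{100 + 324} + 9\right) = 9 \left(\sqrt{424} + 9\right) = 9 \left(2 \sqrt{106} + 9\right) = 9 \left(9 + 2 \sqrt{106}\right) = 81 + 18 \sqrt{106}$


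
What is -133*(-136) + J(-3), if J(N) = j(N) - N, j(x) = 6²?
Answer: 18127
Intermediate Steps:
j(x) = 36
J(N) = 36 - N
-133*(-136) + J(-3) = -133*(-136) + (36 - 1*(-3)) = 18088 + (36 + 3) = 18088 + 39 = 18127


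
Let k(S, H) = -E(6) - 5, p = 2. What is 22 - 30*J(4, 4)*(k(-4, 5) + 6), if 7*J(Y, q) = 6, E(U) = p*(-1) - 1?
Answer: -566/7 ≈ -80.857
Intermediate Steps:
E(U) = -3 (E(U) = 2*(-1) - 1 = -2 - 1 = -3)
J(Y, q) = 6/7 (J(Y, q) = (⅐)*6 = 6/7)
k(S, H) = -2 (k(S, H) = -1*(-3) - 5 = 3 - 5 = -2)
22 - 30*J(4, 4)*(k(-4, 5) + 6) = 22 - 180*(-2 + 6)/7 = 22 - 180*4/7 = 22 - 30*24/7 = 22 - 720/7 = -566/7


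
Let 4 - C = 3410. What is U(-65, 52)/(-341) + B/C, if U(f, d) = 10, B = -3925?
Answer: 1304365/1161446 ≈ 1.1231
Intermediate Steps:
C = -3406 (C = 4 - 1*3410 = 4 - 3410 = -3406)
U(-65, 52)/(-341) + B/C = 10/(-341) - 3925/(-3406) = 10*(-1/341) - 3925*(-1/3406) = -10/341 + 3925/3406 = 1304365/1161446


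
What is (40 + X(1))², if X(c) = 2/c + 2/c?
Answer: 1936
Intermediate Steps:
X(c) = 4/c
(40 + X(1))² = (40 + 4/1)² = (40 + 4*1)² = (40 + 4)² = 44² = 1936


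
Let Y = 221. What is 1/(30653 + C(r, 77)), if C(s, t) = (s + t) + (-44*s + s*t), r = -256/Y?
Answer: 13/398978 ≈ 3.2583e-5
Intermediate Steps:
r = -256/221 ≈ -1.1584
C(s, t) = t - 43*s + s*t
1/(30653 + C(r, 77)) = 1/(30653 + (77 - 43*(-256/221) - 256/221*77)) = 1/(30653 + (77 + 11008/221 - 19712/221)) = 1/(30653 + 489/13) = 1/(398978/13) = 13/398978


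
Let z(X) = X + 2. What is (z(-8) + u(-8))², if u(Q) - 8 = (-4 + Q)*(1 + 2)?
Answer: 1156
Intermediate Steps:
z(X) = 2 + X
u(Q) = -4 + 3*Q (u(Q) = 8 + (-4 + Q)*(1 + 2) = 8 + (-4 + Q)*3 = 8 + (-12 + 3*Q) = -4 + 3*Q)
(z(-8) + u(-8))² = ((2 - 8) + (-4 + 3*(-8)))² = (-6 + (-4 - 24))² = (-6 - 28)² = (-34)² = 1156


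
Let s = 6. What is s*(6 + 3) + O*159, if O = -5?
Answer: -741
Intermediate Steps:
s*(6 + 3) + O*159 = 6*(6 + 3) - 5*159 = 6*9 - 795 = 54 - 795 = -741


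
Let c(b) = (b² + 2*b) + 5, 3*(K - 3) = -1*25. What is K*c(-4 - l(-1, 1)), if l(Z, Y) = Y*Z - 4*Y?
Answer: -128/3 ≈ -42.667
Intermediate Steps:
l(Z, Y) = -4*Y + Y*Z
K = -16/3 (K = 3 + (-1*25)/3 = 3 + (⅓)*(-25) = 3 - 25/3 = -16/3 ≈ -5.3333)
c(b) = 5 + b² + 2*b
K*c(-4 - l(-1, 1)) = -16*(5 + (-4 - (-4 - 1))² + 2*(-4 - (-4 - 1)))/3 = -16*(5 + (-4 - (-5))² + 2*(-4 - (-5)))/3 = -16*(5 + (-4 - 1*(-5))² + 2*(-4 - 1*(-5)))/3 = -16*(5 + (-4 + 5)² + 2*(-4 + 5))/3 = -16*(5 + 1² + 2*1)/3 = -16*(5 + 1 + 2)/3 = -16/3*8 = -128/3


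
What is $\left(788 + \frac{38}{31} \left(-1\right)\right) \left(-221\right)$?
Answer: $- \frac{5390190}{31} \approx -1.7388 \cdot 10^{5}$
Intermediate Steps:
$\left(788 + \frac{38}{31} \left(-1\right)\right) \left(-221\right) = \left(788 - \frac{38}{31}\right) \left(-221\right) = \frac{24390}{31} \left(-221\right) = - \frac{5390190}{31}$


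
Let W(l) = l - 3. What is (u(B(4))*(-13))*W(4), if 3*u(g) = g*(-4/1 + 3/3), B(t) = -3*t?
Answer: -156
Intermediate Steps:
W(l) = -3 + l
u(g) = -g (u(g) = (g*(-4/1 + 3/3))/3 = (g*(-4*1 + 3*(⅓)))/3 = (g*(-4 + 1))/3 = (g*(-3))/3 = (-3*g)/3 = -g)
(u(B(4))*(-13))*W(4) = (-(-3)*4*(-13))*(-3 + 4) = (-1*(-12)*(-13))*1 = (12*(-13))*1 = -156*1 = -156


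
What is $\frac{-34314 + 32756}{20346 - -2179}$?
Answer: $- \frac{1558}{22525} \approx -0.069168$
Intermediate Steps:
$\frac{-34314 + 32756}{20346 - -2179} = - \frac{1558}{20346 + \left(-17964 + 20143\right)} = - \frac{1558}{20346 + 2179} = - \frac{1558}{22525}$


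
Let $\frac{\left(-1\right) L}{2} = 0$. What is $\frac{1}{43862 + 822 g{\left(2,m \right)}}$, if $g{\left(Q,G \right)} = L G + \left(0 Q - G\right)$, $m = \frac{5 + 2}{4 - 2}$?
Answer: $\frac{1}{40985} \approx 2.4399 \cdot 10^{-5}$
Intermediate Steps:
$L = 0$ ($L = \left(-2\right) 0 = 0$)
$m = \frac{7}{2} \approx 3.5$
$g{\left(Q,G \right)} = - G$ ($g{\left(Q,G \right)} = 0 G + \left(0 Q - G\right) = 0 + \left(0 - G\right) = 0 - G = - G$)
$\frac{1}{43862 + 822 g{\left(2,m \right)}} = \frac{1}{43862 + 822 \left(\left(-1\right) \frac{7}{2}\right)} = \frac{1}{43862 + 822 \left(- \frac{7}{2}\right)} = \frac{1}{43862 - 2877} = \frac{1}{40985}$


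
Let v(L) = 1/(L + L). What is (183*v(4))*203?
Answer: 37149/8 ≈ 4643.6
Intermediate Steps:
v(L) = 1/(2*L)
(183*v(4))*203 = (183*((1/2)/4))*203 = (183*((1/2)*(1/4)))*203 = (183*(1/8))*203 = (183/8)*203 = 37149/8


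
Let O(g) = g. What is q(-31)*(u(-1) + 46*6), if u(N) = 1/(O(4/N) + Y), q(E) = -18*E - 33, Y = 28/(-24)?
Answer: 4488750/31 ≈ 1.4480e+5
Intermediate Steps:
Y = -7/6 (Y = 28*(-1/24) = -7/6 ≈ -1.1667)
q(E) = -33 - 18*E
u(N) = 1/(-7/6 + 4/N) (u(N) = 1/(4/N - 7/6) = 1/(-7/6 + 4/N))
q(-31)*(u(-1) + 46*6) = (-33 - 18*(-31))*(-6*(-1)/(-24 + 7*(-1)) + 46*6) = (-33 + 558)*(-6*(-1)/(-24 - 7) + 276) = 525*(-6*(-1)/(-31) + 276) = 525*(-6*(-1)*(-1/31) + 276) = 525*(-6/31 + 276) = 525*(8550/31) = 4488750/31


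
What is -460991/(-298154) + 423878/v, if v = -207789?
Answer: -30592062313/61953121506 ≈ -0.49379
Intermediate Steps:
-460991/(-298154) + 423878/v = -460991/(-298154) + 423878/(-207789) = -460991*(-1/298154) + 423878*(-1/207789) = 460991/298154 - 423878/207789 = -30592062313/61953121506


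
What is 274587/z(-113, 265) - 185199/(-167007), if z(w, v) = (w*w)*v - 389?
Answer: 224153168971/188350271924 ≈ 1.1901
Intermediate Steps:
z(w, v) = -389 + v*w² (z(w, v) = w²*v - 389 = v*w² - 389 = -389 + v*w²)
274587/z(-113, 265) - 185199/(-167007) = 274587/(-389 + 265*(-113)²) - 185199/(-167007) = 274587/(-389 + 265*12769) - 185199*(-1/167007) = 274587/(-389 + 3383785) + 61733/55669 = 274587/3383396 + 61733/55669 = 224153168971/188350271924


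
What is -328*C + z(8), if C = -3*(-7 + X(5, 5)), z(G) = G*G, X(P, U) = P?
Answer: -1904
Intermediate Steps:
z(G) = G²
C = 6 (C = -3*(-7 + 5) = -3*(-2) = 6)
-328*C + z(8) = -328*6 + 8² = -1968 + 64 = -1904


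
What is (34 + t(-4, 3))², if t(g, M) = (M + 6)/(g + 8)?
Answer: 21025/16 ≈ 1314.1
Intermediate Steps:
t(g, M) = (6 + M)/(8 + g)
(34 + t(-4, 3))² = (34 + (6 + 3)/(8 - 4))² = (34 + 9/4)² = (145/4)² = 21025/16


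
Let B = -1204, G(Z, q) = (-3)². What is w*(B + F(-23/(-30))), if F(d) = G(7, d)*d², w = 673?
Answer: -80673183/100 ≈ -8.0673e+5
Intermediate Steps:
G(Z, q) = 9
F(d) = 9*d²
w*(B + F(-23/(-30))) = 673*(-1204 + 9*(-23/(-30))²) = 673*(-1204 + 9*(-23*(-1/30))²) = 673*(-1204 + 9*(23/30)²) = 673*(-1204 + 9*(529/900)) = 673*(-1204 + 529/100) = 673*(-119871/100) = -80673183/100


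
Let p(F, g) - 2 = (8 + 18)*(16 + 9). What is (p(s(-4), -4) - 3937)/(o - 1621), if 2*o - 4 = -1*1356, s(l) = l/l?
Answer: 3285/2297 ≈ 1.4301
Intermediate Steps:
s(l) = 1
o = -676 (o = 2 + (-1*1356)/2 = 2 + (1/2)*(-1356) = 2 - 678 = -676)
p(F, g) = 652 (p(F, g) = 2 + (8 + 18)*(16 + 9) = 2 + 26*25 = 2 + 650 = 652)
(p(s(-4), -4) - 3937)/(o - 1621) = (652 - 3937)/(-676 - 1621) = -3285/(-2297) = -3285*(-1/2297) = 3285/2297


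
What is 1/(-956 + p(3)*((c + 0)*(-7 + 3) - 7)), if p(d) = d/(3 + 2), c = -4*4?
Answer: -5/4609 ≈ -0.0010848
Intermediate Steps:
c = -16
p(d) = d/5
1/(-956 + p(3)*((c + 0)*(-7 + 3) - 7)) = 1/(-956 + ((⅕)*3)*((-16 + 0)*(-7 + 3) - 7)) = 1/(-956 + 3*(-16*(-4) - 7)/5) = 1/(-956 + 3*(64 - 7)/5) = 1/(-956 + (⅗)*57) = 1/(-956 + 171/5) = 1/(-4609/5) = -5/4609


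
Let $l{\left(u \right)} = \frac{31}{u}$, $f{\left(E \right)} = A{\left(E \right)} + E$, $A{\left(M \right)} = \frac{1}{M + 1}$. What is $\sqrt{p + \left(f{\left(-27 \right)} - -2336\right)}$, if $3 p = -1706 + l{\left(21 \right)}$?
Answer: $\frac{\sqrt{518956438}}{546} \approx 41.723$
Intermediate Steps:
$A{\left(M \right)} = \frac{1}{1 + M}$
$f{\left(E \right)} = E + \frac{1}{1 + E}$ ($f{\left(E \right)} = \frac{1}{1 + E} + E = E + \frac{1}{1 + E}$)
$p = - \frac{35795}{63}$ ($p = \frac{-1706 + \frac{31}{21}}{3} = \frac{1}{3} \left(- \frac{35795}{21}\right) = - \frac{35795}{63} \approx -568.17$)
$\sqrt{p + \left(f{\left(-27 \right)} - -2336\right)} = \sqrt{- \frac{35795}{63} + \left(\frac{1 - 27 \left(1 - 27\right)}{1 - 27} - -2336\right)} = \sqrt{- \frac{35795}{63} + \left(\frac{1 - -702}{-26} + 2336\right)} = \sqrt{- \frac{35795}{63} + \left(- \frac{1 + 702}{26} + 2336\right)} = \sqrt{- \frac{35795}{63} + \left(\left(- \frac{1}{26}\right) 703 + 2336\right)} = \sqrt{- \frac{35795}{63} + \left(- \frac{703}{26} + 2336\right)} = \sqrt{- \frac{35795}{63} + \frac{60033}{26}} = \sqrt{\frac{2851409}{1638}} = \frac{\sqrt{518956438}}{546}$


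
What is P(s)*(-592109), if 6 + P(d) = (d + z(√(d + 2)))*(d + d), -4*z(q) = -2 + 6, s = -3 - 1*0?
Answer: -10657962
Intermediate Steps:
s = -3 (s = -3 + 0 = -3)
z(q) = -1 (z(q) = -(-2 + 6)/4 = -¼*4 = -1)
P(d) = -6 + 2*d*(-1 + d) (P(d) = -6 + (d - 1)*(d + d) = -6 + (-1 + d)*(2*d) = -6 + 2*d*(-1 + d))
P(s)*(-592109) = (-6 - 2*(-3) + 2*(-3)²)*(-592109) = (-6 + 6 + 2*9)*(-592109) = (-6 + 6 + 18)*(-592109) = 18*(-592109) = -10657962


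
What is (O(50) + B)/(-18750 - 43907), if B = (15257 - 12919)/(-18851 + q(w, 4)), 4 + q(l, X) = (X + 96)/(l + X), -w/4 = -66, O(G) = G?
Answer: -31503177/39576040910 ≈ -0.00079602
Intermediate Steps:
w = 264 (w = -4*(-66) = 264)
q(l, X) = -4 + (96 + X)/(X + l) (q(l, X) = -4 + (X + 96)/(l + X) = -4 + (96 + X)/(X + l))
B = -78323/631630 (B = (15257 - 12919)/(-18851 + (96 - 4*264 - 3*4)/(4 + 264)) = 2338/(-18851 + (96 - 1056 - 12)/268) = 2338/(-18851 + (1/268)*(-972)) = 2338/(-18851 - 243/67) = 2338/(-1263260/67) = 2338*(-67/1263260) = -78323/631630 ≈ -0.12400)
(O(50) + B)/(-18750 - 43907) = (50 - 78323/631630)/(-18750 - 43907) = (31503177/631630)/(-62657) = (31503177/631630)*(-1/62657) = -31503177/39576040910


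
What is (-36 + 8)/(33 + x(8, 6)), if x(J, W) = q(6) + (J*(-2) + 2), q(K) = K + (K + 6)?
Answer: -28/37 ≈ -0.75676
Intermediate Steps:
q(K) = 6 + 2*K (q(K) = K + (6 + K) = 6 + 2*K)
x(J, W) = 20 - 2*J (x(J, W) = (6 + 2*6) + (J*(-2) + 2) = (6 + 12) + (-2*J + 2) = 18 + (2 - 2*J) = 20 - 2*J)
(-36 + 8)/(33 + x(8, 6)) = (-36 + 8)/(33 + (20 - 2*8)) = -28/(33 + (20 - 16)) = -28/(33 + 4) = -28/37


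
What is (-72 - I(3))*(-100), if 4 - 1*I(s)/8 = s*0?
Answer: 10400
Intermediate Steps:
I(s) = 32 (I(s) = 32 - 8*s*0 = 32 - 8*0 = 32 + 0 = 32)
(-72 - I(3))*(-100) = (-72 - 1*32)*(-100) = (-72 - 32)*(-100) = -104*(-100) = 10400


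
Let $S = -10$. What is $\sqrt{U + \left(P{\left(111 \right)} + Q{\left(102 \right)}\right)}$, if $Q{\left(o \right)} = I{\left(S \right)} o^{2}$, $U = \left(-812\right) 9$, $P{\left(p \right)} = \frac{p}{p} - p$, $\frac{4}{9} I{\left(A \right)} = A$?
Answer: $2 i \sqrt{60377} \approx 491.43 i$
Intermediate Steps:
$I{\left(A \right)} = \frac{9 A}{4}$
$P{\left(p \right)} = 1 - p$
$U = -7308$
$Q{\left(o \right)} = - \frac{45 o^{2}}{2}$ ($Q{\left(o \right)} = \frac{9}{4} \left(-10\right) o^{2} = - \frac{45 o^{2}}{2}$)
$\sqrt{U + \left(P{\left(111 \right)} + Q{\left(102 \right)}\right)} = \sqrt{-7308 + \left(\left(1 - 111\right) - \frac{45 \cdot 102^{2}}{2}\right)} = \sqrt{-7308 + \left(\left(1 - 111\right) - 234090\right)} = \sqrt{-7308 - 234200} = \sqrt{-241508} = 2 i \sqrt{60377}$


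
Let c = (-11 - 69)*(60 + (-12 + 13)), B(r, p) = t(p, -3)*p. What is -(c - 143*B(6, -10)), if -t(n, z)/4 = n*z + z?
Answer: 159320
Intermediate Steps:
t(n, z) = -4*z - 4*n*z (t(n, z) = -4*(n*z + z) = -4*(z + n*z) = -4*z - 4*n*z)
B(r, p) = p*(12 + 12*p) (B(r, p) = (-4*(-3)*(1 + p))*p = (12 + 12*p)*p = p*(12 + 12*p))
c = -4880 (c = -80*(60 + 1) = -80*61 = -4880)
-(c - 143*B(6, -10)) = -(-4880 - 1716*(-10)*(1 - 10)) = -(-4880 - 1716*(-10)*(-9)) = -(-4880 - 143*1080) = -(-4880 - 154440) = -1*(-159320) = 159320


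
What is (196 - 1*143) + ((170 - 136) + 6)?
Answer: 93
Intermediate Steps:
(196 - 1*143) + ((170 - 136) + 6) = (196 - 143) + (34 + 6) = 53 + 40 = 93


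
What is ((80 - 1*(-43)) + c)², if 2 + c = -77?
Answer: 1936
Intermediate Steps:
c = -79 (c = -2 - 77 = -79)
((80 - 1*(-43)) + c)² = ((80 - 1*(-43)) - 79)² = ((80 + 43) - 79)² = (123 - 79)² = 44² = 1936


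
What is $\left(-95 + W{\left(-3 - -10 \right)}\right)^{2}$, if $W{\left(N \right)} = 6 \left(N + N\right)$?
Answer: $121$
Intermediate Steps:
$W{\left(N \right)} = 12 N$ ($W{\left(N \right)} = 6 \cdot 2 N = 12 N$)
$\left(-95 + W{\left(-3 - -10 \right)}\right)^{2} = \left(-95 + 12 \left(-3 - -10\right)\right)^{2} = \left(-95 + 12 \left(-3 + 10\right)\right)^{2} = \left(-95 + 12 \cdot 7\right)^{2} = \left(-95 + 84\right)^{2} = \left(-11\right)^{2} = 121$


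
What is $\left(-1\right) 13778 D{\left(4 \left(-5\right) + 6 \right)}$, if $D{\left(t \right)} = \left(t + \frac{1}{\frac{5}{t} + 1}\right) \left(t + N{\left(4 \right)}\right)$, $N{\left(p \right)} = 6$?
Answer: $- \frac{12345088}{9} \approx -1.3717 \cdot 10^{6}$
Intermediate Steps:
$D{\left(t \right)} = \left(6 + t\right) \left(t + \frac{1}{1 + \frac{5}{t}}\right)$ ($D{\left(t \right)} = \left(t + \frac{1}{\frac{5}{t} + 1}\right) \left(t + 6\right) = \left(t + \frac{1}{1 + \frac{5}{t}}\right) \left(6 + t\right) = \left(6 + t\right) \left(t + \frac{1}{1 + \frac{5}{t}}\right)$)
$\left(-1\right) 13778 D{\left(4 \left(-5\right) + 6 \right)} = \left(-1\right) 13778 \frac{\left(4 \left(-5\right) + 6\right) \left(36 + \left(4 \left(-5\right) + 6\right)^{2} + 12 \left(4 \left(-5\right) + 6\right)\right)}{5 + \left(4 \left(-5\right) + 6\right)} = - 13778 \frac{\left(-20 + 6\right) \left(36 + \left(-20 + 6\right)^{2} + 12 \left(-20 + 6\right)\right)}{5 + \left(-20 + 6\right)} = - 13778 \left(- \frac{14 \left(36 + \left(-14\right)^{2} + 12 \left(-14\right)\right)}{5 - 14}\right) = - 13778 \left(- \frac{14 \left(36 + 196 - 168\right)}{-9}\right) = - 13778 \left(\left(-14\right) \left(- \frac{1}{9}\right) 64\right) = \left(-13778\right) \frac{896}{9} = - \frac{12345088}{9}$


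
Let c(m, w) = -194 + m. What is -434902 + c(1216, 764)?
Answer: -433880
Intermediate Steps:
-434902 + c(1216, 764) = -434902 + (-194 + 1216) = -434902 + 1022 = -433880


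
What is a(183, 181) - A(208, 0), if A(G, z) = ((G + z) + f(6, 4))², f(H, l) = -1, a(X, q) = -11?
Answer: -42860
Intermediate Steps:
A(G, z) = (-1 + G + z)² (A(G, z) = ((G + z) - 1)² = (-1 + G + z)²)
a(183, 181) - A(208, 0) = -11 - (-1 + 208 + 0)² = -11 - 1*207² = -11 - 1*42849 = -11 - 42849 = -42860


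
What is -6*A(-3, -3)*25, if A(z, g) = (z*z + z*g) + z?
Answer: -2250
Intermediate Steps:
A(z, g) = z + z**2 + g*z (A(z, g) = (z**2 + g*z) + z = z + z**2 + g*z)
-6*A(-3, -3)*25 = -(-18)*(1 - 3 - 3)*25 = -(-18)*(-5)*25 = -6*15*25 = -90*25 = -2250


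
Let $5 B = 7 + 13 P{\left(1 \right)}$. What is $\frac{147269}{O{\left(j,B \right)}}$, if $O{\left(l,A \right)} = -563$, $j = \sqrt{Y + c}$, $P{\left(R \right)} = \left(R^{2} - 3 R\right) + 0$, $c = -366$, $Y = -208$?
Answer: $- \frac{147269}{563} \approx -261.58$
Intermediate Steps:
$P{\left(R \right)} = R^{2} - 3 R$
$B = - \frac{19}{5}$ ($B = \frac{7 + 13 \cdot 1 \left(-3 + 1\right)}{5} = \frac{7 + 13 \cdot 1 \left(-2\right)}{5} = \frac{7 + 13 \left(-2\right)}{5} = \frac{7 - 26}{5} = \frac{1}{5} \left(-19\right) = - \frac{19}{5} \approx -3.8$)
$j = i \sqrt{574}$ ($j = \sqrt{-208 - 366} = \sqrt{-574} = i \sqrt{574} \approx 23.958 i$)
$\frac{147269}{O{\left(j,B \right)}} = \frac{147269}{-563} = 147269 \left(- \frac{1}{563}\right) = - \frac{147269}{563}$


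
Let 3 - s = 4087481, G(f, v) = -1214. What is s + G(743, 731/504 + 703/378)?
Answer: -4088692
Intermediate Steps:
s = -4087478 (s = 3 - 1*4087481 = 3 - 4087481 = -4087478)
s + G(743, 731/504 + 703/378) = -4087478 - 1214 = -4088692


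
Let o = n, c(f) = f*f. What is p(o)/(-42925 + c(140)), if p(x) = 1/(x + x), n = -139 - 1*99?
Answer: 1/11102700 ≈ 9.0068e-8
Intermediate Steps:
c(f) = f**2
n = -238 (n = -139 - 99 = -238)
o = -238
p(x) = 1/(2*x)
p(o)/(-42925 + c(140)) = ((1/2)/(-238))/(-42925 + 140**2) = ((1/2)*(-1/238))/(-42925 + 19600) = -1/476/(-23325) = -1/476*(-1/23325) = 1/11102700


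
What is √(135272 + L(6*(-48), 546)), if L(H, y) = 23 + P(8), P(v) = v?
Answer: √135303 ≈ 367.84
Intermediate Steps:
L(H, y) = 31 (L(H, y) = 23 + 8 = 31)
√(135272 + L(6*(-48), 546)) = √(135272 + 31) = √135303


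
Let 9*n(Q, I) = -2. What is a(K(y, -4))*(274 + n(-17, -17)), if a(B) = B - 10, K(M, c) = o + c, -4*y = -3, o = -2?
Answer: -39424/9 ≈ -4380.4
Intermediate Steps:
y = 3/4 (y = -1/4*(-3) = 3/4 ≈ 0.75000)
n(Q, I) = -2/9 (n(Q, I) = (1/9)*(-2) = -2/9)
K(M, c) = -2 + c
a(B) = -10 + B
a(K(y, -4))*(274 + n(-17, -17)) = (-10 + (-2 - 4))*(274 - 2/9) = (-10 - 6)*(2464/9) = -16*2464/9 = -39424/9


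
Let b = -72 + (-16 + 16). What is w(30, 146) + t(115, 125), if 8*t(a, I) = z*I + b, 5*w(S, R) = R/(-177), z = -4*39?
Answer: -4330597/1770 ≈ -2446.7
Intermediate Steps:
z = -156
b = -72 (b = -72 + 0 = -72)
w(S, R) = -R/885 (w(S, R) = (R/(-177))/5 = (R*(-1/177))/5 = (-R/177)/5 = -R/885)
t(a, I) = -9 - 39*I/2 (t(a, I) = (-156*I - 72)/8 = (-72 - 156*I)/8 = -9 - 39*I/2)
w(30, 146) + t(115, 125) = -1/885*146 + (-9 - 39/2*125) = -146/885 + (-9 - 4875/2) = -146/885 - 4893/2 = -4330597/1770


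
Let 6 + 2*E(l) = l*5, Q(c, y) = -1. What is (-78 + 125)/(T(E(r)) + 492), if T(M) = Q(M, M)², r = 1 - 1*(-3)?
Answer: 47/493 ≈ 0.095335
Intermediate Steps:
r = 4 (r = 1 + 3 = 4)
E(l) = -3 + 5*l/2 (E(l) = -3 + (l*5)/2 = -3 + (5*l)/2 = -3 + 5*l/2)
T(M) = 1 (T(M) = (-1)² = 1)
(-78 + 125)/(T(E(r)) + 492) = (-78 + 125)/(1 + 492) = 47/493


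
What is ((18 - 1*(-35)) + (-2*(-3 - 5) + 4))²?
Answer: 5329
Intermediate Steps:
((18 - 1*(-35)) + (-2*(-3 - 5) + 4))² = ((18 + 35) + (-2*(-8) + 4))² = (53 + (16 + 4))² = (53 + 20)² = 73² = 5329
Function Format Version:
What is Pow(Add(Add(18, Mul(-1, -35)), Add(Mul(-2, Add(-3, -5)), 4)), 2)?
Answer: 5329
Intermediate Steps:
Pow(Add(Add(18, Mul(-1, -35)), Add(Mul(-2, Add(-3, -5)), 4)), 2) = Pow(Add(Add(18, 35), Add(Mul(-2, -8), 4)), 2) = Pow(Add(53, Add(16, 4)), 2) = Pow(Add(53, 20), 2) = Pow(73, 2) = 5329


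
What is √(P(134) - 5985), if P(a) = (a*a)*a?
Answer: √2400119 ≈ 1549.2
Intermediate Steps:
P(a) = a³ (P(a) = a²*a = a³)
√(P(134) - 5985) = √(134³ - 5985) = √(2406104 - 5985) = √2400119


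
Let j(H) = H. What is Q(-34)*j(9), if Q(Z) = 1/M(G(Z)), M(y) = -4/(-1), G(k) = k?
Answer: 9/4 ≈ 2.2500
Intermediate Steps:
M(y) = 4 (M(y) = -4*(-1) = 4)
Q(Z) = ¼ (Q(Z) = 1/4 = ¼)
Q(-34)*j(9) = (¼)*9 = 9/4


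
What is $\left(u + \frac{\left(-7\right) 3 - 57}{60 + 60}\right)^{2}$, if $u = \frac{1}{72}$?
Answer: $\frac{52441}{129600} \approx 0.40464$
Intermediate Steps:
$u = \frac{1}{72} \approx 0.013889$
$\left(u + \frac{\left(-7\right) 3 - 57}{60 + 60}\right)^{2} = \left(\frac{1}{72} + \frac{\left(-7\right) 3 - 57}{60 + 60}\right)^{2} = \left(\frac{1}{72} + \frac{-21 - 57}{120}\right)^{2} = \left(\frac{1}{72} - \frac{13}{20}\right)^{2} = \left(- \frac{229}{360}\right)^{2} = \frac{52441}{129600}$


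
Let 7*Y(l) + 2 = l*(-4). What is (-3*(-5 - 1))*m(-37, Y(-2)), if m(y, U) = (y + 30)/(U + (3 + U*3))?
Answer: -98/5 ≈ -19.600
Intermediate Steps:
Y(l) = -2/7 - 4*l/7 (Y(l) = -2/7 + (l*(-4))/7 = -2/7 + (-4*l)/7 = -2/7 - 4*l/7)
m(y, U) = (30 + y)/(3 + 4*U) (m(y, U) = (30 + y)/(U + (3 + 3*U)) = (30 + y)/(3 + 4*U))
(-3*(-5 - 1))*m(-37, Y(-2)) = (-3*(-5 - 1))*((30 - 37)/(3 + 4*(-2/7 - 4/7*(-2)))) = (-3*(-6))*(-7/(3 + 4*(-2/7 + 8/7))) = 18*(-7/(3 + 4*(6/7))) = 18*(-7/(3 + 24/7)) = 18*(-7/(45/7)) = 18*((7/45)*(-7)) = 18*(-49/45) = -98/5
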